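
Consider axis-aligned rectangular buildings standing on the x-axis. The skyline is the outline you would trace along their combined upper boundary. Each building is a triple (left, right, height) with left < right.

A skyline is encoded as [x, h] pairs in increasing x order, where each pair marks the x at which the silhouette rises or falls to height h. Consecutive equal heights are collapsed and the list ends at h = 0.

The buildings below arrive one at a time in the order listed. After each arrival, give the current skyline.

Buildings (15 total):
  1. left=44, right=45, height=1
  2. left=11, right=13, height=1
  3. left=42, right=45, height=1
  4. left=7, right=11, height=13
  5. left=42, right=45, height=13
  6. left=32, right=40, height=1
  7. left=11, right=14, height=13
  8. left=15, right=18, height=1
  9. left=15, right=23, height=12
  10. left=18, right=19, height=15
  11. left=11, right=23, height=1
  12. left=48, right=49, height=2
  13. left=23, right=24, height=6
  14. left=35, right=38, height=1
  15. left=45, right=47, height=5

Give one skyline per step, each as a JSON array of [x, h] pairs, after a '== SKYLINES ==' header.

== SKYLINES ==
[[44,1],[45,0]]
[[11,1],[13,0],[44,1],[45,0]]
[[11,1],[13,0],[42,1],[45,0]]
[[7,13],[11,1],[13,0],[42,1],[45,0]]
[[7,13],[11,1],[13,0],[42,13],[45,0]]
[[7,13],[11,1],[13,0],[32,1],[40,0],[42,13],[45,0]]
[[7,13],[14,0],[32,1],[40,0],[42,13],[45,0]]
[[7,13],[14,0],[15,1],[18,0],[32,1],[40,0],[42,13],[45,0]]
[[7,13],[14,0],[15,12],[23,0],[32,1],[40,0],[42,13],[45,0]]
[[7,13],[14,0],[15,12],[18,15],[19,12],[23,0],[32,1],[40,0],[42,13],[45,0]]
[[7,13],[14,1],[15,12],[18,15],[19,12],[23,0],[32,1],[40,0],[42,13],[45,0]]
[[7,13],[14,1],[15,12],[18,15],[19,12],[23,0],[32,1],[40,0],[42,13],[45,0],[48,2],[49,0]]
[[7,13],[14,1],[15,12],[18,15],[19,12],[23,6],[24,0],[32,1],[40,0],[42,13],[45,0],[48,2],[49,0]]
[[7,13],[14,1],[15,12],[18,15],[19,12],[23,6],[24,0],[32,1],[40,0],[42,13],[45,0],[48,2],[49,0]]
[[7,13],[14,1],[15,12],[18,15],[19,12],[23,6],[24,0],[32,1],[40,0],[42,13],[45,5],[47,0],[48,2],[49,0]]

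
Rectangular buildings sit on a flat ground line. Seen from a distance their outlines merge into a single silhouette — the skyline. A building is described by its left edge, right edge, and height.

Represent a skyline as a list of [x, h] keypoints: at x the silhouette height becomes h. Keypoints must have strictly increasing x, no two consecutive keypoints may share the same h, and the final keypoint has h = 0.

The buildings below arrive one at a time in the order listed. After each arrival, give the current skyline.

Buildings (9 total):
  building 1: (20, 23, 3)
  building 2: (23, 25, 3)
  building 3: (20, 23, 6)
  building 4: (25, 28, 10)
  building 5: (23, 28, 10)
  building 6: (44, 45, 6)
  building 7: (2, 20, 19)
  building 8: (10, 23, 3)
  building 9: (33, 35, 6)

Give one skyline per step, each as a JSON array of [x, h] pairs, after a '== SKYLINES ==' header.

== SKYLINES ==
[[20,3],[23,0]]
[[20,3],[25,0]]
[[20,6],[23,3],[25,0]]
[[20,6],[23,3],[25,10],[28,0]]
[[20,6],[23,10],[28,0]]
[[20,6],[23,10],[28,0],[44,6],[45,0]]
[[2,19],[20,6],[23,10],[28,0],[44,6],[45,0]]
[[2,19],[20,6],[23,10],[28,0],[44,6],[45,0]]
[[2,19],[20,6],[23,10],[28,0],[33,6],[35,0],[44,6],[45,0]]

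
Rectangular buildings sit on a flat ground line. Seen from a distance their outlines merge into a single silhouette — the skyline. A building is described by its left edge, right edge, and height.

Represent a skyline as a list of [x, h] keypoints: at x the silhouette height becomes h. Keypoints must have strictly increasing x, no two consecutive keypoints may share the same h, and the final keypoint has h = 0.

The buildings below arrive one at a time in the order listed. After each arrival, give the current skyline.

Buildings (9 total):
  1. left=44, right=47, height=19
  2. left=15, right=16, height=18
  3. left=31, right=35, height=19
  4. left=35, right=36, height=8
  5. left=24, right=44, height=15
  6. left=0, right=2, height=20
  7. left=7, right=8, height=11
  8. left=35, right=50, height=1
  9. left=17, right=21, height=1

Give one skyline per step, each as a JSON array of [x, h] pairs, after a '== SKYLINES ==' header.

== SKYLINES ==
[[44,19],[47,0]]
[[15,18],[16,0],[44,19],[47,0]]
[[15,18],[16,0],[31,19],[35,0],[44,19],[47,0]]
[[15,18],[16,0],[31,19],[35,8],[36,0],[44,19],[47,0]]
[[15,18],[16,0],[24,15],[31,19],[35,15],[44,19],[47,0]]
[[0,20],[2,0],[15,18],[16,0],[24,15],[31,19],[35,15],[44,19],[47,0]]
[[0,20],[2,0],[7,11],[8,0],[15,18],[16,0],[24,15],[31,19],[35,15],[44,19],[47,0]]
[[0,20],[2,0],[7,11],[8,0],[15,18],[16,0],[24,15],[31,19],[35,15],[44,19],[47,1],[50,0]]
[[0,20],[2,0],[7,11],[8,0],[15,18],[16,0],[17,1],[21,0],[24,15],[31,19],[35,15],[44,19],[47,1],[50,0]]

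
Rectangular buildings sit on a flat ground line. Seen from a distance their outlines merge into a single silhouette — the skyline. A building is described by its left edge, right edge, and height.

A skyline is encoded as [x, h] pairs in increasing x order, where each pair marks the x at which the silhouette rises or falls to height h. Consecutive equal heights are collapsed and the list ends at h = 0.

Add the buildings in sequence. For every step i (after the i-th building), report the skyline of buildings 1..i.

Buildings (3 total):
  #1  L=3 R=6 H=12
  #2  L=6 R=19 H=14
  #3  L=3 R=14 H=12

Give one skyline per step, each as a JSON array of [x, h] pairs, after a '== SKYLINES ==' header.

== SKYLINES ==
[[3,12],[6,0]]
[[3,12],[6,14],[19,0]]
[[3,12],[6,14],[19,0]]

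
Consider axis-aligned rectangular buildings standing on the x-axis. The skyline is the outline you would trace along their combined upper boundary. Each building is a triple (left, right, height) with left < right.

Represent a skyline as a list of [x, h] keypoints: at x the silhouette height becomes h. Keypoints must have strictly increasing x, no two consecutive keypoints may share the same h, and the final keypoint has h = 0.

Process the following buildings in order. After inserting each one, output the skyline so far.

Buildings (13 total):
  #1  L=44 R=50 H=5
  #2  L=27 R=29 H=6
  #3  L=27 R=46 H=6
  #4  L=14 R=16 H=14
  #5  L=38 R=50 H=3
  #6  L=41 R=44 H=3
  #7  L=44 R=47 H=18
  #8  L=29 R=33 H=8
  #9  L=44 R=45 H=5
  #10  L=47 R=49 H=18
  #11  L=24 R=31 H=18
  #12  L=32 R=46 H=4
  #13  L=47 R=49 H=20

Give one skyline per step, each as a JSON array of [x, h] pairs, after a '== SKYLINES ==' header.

== SKYLINES ==
[[44,5],[50,0]]
[[27,6],[29,0],[44,5],[50,0]]
[[27,6],[46,5],[50,0]]
[[14,14],[16,0],[27,6],[46,5],[50,0]]
[[14,14],[16,0],[27,6],[46,5],[50,0]]
[[14,14],[16,0],[27,6],[46,5],[50,0]]
[[14,14],[16,0],[27,6],[44,18],[47,5],[50,0]]
[[14,14],[16,0],[27,6],[29,8],[33,6],[44,18],[47,5],[50,0]]
[[14,14],[16,0],[27,6],[29,8],[33,6],[44,18],[47,5],[50,0]]
[[14,14],[16,0],[27,6],[29,8],[33,6],[44,18],[49,5],[50,0]]
[[14,14],[16,0],[24,18],[31,8],[33,6],[44,18],[49,5],[50,0]]
[[14,14],[16,0],[24,18],[31,8],[33,6],[44,18],[49,5],[50,0]]
[[14,14],[16,0],[24,18],[31,8],[33,6],[44,18],[47,20],[49,5],[50,0]]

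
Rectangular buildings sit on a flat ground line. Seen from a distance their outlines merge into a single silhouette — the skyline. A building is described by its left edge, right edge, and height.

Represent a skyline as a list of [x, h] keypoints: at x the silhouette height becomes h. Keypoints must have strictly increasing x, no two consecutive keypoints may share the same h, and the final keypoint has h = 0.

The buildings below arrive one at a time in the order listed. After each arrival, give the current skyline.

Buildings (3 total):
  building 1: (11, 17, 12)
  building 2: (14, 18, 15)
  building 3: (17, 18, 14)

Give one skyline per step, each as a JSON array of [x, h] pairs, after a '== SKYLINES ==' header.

== SKYLINES ==
[[11,12],[17,0]]
[[11,12],[14,15],[18,0]]
[[11,12],[14,15],[18,0]]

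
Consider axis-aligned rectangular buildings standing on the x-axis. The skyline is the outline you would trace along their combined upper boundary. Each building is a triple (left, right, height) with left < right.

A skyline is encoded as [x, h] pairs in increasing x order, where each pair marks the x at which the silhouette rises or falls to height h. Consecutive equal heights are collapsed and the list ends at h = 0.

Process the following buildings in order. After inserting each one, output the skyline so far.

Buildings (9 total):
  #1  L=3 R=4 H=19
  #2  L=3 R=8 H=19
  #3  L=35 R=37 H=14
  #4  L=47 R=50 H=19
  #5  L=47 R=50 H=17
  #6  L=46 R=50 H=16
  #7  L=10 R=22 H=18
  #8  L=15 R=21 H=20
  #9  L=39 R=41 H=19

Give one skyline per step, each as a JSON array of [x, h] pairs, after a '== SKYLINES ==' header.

== SKYLINES ==
[[3,19],[4,0]]
[[3,19],[8,0]]
[[3,19],[8,0],[35,14],[37,0]]
[[3,19],[8,0],[35,14],[37,0],[47,19],[50,0]]
[[3,19],[8,0],[35,14],[37,0],[47,19],[50,0]]
[[3,19],[8,0],[35,14],[37,0],[46,16],[47,19],[50,0]]
[[3,19],[8,0],[10,18],[22,0],[35,14],[37,0],[46,16],[47,19],[50,0]]
[[3,19],[8,0],[10,18],[15,20],[21,18],[22,0],[35,14],[37,0],[46,16],[47,19],[50,0]]
[[3,19],[8,0],[10,18],[15,20],[21,18],[22,0],[35,14],[37,0],[39,19],[41,0],[46,16],[47,19],[50,0]]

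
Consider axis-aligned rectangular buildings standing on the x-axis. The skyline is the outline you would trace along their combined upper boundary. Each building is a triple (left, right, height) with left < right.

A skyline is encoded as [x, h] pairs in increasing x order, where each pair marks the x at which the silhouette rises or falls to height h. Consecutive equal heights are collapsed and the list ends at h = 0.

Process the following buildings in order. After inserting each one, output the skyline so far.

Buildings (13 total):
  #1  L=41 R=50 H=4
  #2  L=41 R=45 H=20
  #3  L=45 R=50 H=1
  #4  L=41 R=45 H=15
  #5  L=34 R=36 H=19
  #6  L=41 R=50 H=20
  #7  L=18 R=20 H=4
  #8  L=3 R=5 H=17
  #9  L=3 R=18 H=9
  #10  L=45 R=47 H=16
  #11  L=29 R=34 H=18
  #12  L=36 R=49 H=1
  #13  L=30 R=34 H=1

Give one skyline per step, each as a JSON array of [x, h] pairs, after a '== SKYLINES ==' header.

== SKYLINES ==
[[41,4],[50,0]]
[[41,20],[45,4],[50,0]]
[[41,20],[45,4],[50,0]]
[[41,20],[45,4],[50,0]]
[[34,19],[36,0],[41,20],[45,4],[50,0]]
[[34,19],[36,0],[41,20],[50,0]]
[[18,4],[20,0],[34,19],[36,0],[41,20],[50,0]]
[[3,17],[5,0],[18,4],[20,0],[34,19],[36,0],[41,20],[50,0]]
[[3,17],[5,9],[18,4],[20,0],[34,19],[36,0],[41,20],[50,0]]
[[3,17],[5,9],[18,4],[20,0],[34,19],[36,0],[41,20],[50,0]]
[[3,17],[5,9],[18,4],[20,0],[29,18],[34,19],[36,0],[41,20],[50,0]]
[[3,17],[5,9],[18,4],[20,0],[29,18],[34,19],[36,1],[41,20],[50,0]]
[[3,17],[5,9],[18,4],[20,0],[29,18],[34,19],[36,1],[41,20],[50,0]]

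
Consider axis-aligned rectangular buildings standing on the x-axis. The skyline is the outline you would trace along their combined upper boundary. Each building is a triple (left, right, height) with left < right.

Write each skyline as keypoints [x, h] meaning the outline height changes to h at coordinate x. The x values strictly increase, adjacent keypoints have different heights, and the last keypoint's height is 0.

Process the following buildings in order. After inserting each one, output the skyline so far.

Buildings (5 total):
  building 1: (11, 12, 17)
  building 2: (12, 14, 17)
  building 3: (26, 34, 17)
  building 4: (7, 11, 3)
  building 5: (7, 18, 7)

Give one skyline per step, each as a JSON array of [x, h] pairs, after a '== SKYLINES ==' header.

== SKYLINES ==
[[11,17],[12,0]]
[[11,17],[14,0]]
[[11,17],[14,0],[26,17],[34,0]]
[[7,3],[11,17],[14,0],[26,17],[34,0]]
[[7,7],[11,17],[14,7],[18,0],[26,17],[34,0]]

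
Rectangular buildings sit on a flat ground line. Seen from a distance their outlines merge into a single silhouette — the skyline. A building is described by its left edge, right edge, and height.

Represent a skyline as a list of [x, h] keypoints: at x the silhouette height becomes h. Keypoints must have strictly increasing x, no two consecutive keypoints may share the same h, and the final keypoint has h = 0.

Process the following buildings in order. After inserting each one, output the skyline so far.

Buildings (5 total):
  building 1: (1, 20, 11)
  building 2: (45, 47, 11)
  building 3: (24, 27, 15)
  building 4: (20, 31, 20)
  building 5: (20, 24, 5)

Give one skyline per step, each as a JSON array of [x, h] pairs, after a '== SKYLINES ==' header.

== SKYLINES ==
[[1,11],[20,0]]
[[1,11],[20,0],[45,11],[47,0]]
[[1,11],[20,0],[24,15],[27,0],[45,11],[47,0]]
[[1,11],[20,20],[31,0],[45,11],[47,0]]
[[1,11],[20,20],[31,0],[45,11],[47,0]]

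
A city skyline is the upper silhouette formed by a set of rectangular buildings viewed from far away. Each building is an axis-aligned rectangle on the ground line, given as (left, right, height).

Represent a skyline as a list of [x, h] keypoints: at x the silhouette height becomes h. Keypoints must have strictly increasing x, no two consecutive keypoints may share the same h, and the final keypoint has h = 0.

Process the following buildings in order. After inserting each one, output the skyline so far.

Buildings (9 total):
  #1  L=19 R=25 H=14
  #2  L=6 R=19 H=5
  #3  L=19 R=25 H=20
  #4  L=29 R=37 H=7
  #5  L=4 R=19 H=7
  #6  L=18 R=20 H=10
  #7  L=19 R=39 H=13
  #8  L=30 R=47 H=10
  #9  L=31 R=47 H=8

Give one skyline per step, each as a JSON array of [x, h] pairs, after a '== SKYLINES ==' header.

== SKYLINES ==
[[19,14],[25,0]]
[[6,5],[19,14],[25,0]]
[[6,5],[19,20],[25,0]]
[[6,5],[19,20],[25,0],[29,7],[37,0]]
[[4,7],[19,20],[25,0],[29,7],[37,0]]
[[4,7],[18,10],[19,20],[25,0],[29,7],[37,0]]
[[4,7],[18,10],[19,20],[25,13],[39,0]]
[[4,7],[18,10],[19,20],[25,13],[39,10],[47,0]]
[[4,7],[18,10],[19,20],[25,13],[39,10],[47,0]]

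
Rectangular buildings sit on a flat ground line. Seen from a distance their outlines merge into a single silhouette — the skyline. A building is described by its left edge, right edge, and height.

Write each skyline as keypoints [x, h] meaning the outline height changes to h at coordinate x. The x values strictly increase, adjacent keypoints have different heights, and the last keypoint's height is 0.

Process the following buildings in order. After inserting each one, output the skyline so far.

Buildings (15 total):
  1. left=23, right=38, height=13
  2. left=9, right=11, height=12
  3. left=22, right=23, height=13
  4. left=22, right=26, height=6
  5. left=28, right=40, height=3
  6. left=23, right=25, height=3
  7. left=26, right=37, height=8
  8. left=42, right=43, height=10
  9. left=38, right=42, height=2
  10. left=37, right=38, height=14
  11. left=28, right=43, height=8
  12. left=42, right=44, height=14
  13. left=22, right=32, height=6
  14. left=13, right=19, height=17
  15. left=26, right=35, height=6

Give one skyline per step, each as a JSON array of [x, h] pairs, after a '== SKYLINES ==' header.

== SKYLINES ==
[[23,13],[38,0]]
[[9,12],[11,0],[23,13],[38,0]]
[[9,12],[11,0],[22,13],[38,0]]
[[9,12],[11,0],[22,13],[38,0]]
[[9,12],[11,0],[22,13],[38,3],[40,0]]
[[9,12],[11,0],[22,13],[38,3],[40,0]]
[[9,12],[11,0],[22,13],[38,3],[40,0]]
[[9,12],[11,0],[22,13],[38,3],[40,0],[42,10],[43,0]]
[[9,12],[11,0],[22,13],[38,3],[40,2],[42,10],[43,0]]
[[9,12],[11,0],[22,13],[37,14],[38,3],[40,2],[42,10],[43,0]]
[[9,12],[11,0],[22,13],[37,14],[38,8],[42,10],[43,0]]
[[9,12],[11,0],[22,13],[37,14],[38,8],[42,14],[44,0]]
[[9,12],[11,0],[22,13],[37,14],[38,8],[42,14],[44,0]]
[[9,12],[11,0],[13,17],[19,0],[22,13],[37,14],[38,8],[42,14],[44,0]]
[[9,12],[11,0],[13,17],[19,0],[22,13],[37,14],[38,8],[42,14],[44,0]]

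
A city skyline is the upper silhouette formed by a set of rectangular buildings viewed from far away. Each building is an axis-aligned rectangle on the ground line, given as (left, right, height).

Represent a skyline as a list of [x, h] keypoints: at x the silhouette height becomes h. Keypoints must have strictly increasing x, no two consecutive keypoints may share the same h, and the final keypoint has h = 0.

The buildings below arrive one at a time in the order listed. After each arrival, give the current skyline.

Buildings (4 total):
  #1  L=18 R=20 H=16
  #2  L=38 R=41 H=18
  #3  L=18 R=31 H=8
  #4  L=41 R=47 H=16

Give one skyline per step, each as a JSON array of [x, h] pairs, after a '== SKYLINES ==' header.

== SKYLINES ==
[[18,16],[20,0]]
[[18,16],[20,0],[38,18],[41,0]]
[[18,16],[20,8],[31,0],[38,18],[41,0]]
[[18,16],[20,8],[31,0],[38,18],[41,16],[47,0]]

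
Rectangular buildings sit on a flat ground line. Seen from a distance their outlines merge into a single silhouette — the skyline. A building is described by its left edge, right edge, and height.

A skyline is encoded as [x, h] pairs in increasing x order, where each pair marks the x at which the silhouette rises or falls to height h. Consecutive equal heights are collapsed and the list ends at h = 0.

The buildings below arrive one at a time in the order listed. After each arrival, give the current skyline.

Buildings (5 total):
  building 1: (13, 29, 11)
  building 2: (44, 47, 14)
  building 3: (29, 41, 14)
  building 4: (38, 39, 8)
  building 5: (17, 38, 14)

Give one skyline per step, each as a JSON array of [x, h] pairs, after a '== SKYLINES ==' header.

== SKYLINES ==
[[13,11],[29,0]]
[[13,11],[29,0],[44,14],[47,0]]
[[13,11],[29,14],[41,0],[44,14],[47,0]]
[[13,11],[29,14],[41,0],[44,14],[47,0]]
[[13,11],[17,14],[41,0],[44,14],[47,0]]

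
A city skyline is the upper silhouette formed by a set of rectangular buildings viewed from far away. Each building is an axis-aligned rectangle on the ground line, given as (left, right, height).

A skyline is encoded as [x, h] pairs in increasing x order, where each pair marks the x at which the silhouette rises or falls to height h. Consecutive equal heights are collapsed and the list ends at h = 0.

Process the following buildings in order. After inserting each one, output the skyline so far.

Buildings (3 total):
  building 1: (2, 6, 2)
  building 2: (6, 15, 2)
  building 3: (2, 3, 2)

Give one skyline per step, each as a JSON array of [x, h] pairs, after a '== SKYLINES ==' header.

== SKYLINES ==
[[2,2],[6,0]]
[[2,2],[15,0]]
[[2,2],[15,0]]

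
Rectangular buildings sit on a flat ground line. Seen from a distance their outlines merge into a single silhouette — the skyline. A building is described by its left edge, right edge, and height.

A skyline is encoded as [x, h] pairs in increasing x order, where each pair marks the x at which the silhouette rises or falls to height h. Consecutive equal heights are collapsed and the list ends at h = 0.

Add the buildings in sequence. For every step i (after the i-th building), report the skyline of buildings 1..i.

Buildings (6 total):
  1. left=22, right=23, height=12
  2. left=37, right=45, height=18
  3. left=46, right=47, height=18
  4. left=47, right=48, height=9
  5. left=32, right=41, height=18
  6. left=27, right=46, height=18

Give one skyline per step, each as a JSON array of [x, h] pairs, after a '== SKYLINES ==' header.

== SKYLINES ==
[[22,12],[23,0]]
[[22,12],[23,0],[37,18],[45,0]]
[[22,12],[23,0],[37,18],[45,0],[46,18],[47,0]]
[[22,12],[23,0],[37,18],[45,0],[46,18],[47,9],[48,0]]
[[22,12],[23,0],[32,18],[45,0],[46,18],[47,9],[48,0]]
[[22,12],[23,0],[27,18],[47,9],[48,0]]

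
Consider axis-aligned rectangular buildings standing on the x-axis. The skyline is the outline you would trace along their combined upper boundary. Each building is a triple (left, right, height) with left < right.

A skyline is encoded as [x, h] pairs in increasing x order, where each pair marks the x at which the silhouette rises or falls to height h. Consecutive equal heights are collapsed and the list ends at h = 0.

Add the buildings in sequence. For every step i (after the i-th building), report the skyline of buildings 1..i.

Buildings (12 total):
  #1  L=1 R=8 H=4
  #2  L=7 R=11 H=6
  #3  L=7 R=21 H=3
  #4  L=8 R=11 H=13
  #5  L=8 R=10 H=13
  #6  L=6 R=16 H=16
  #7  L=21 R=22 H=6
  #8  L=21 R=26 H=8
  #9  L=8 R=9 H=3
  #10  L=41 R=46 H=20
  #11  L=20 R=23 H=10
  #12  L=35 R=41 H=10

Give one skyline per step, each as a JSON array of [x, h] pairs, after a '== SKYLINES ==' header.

== SKYLINES ==
[[1,4],[8,0]]
[[1,4],[7,6],[11,0]]
[[1,4],[7,6],[11,3],[21,0]]
[[1,4],[7,6],[8,13],[11,3],[21,0]]
[[1,4],[7,6],[8,13],[11,3],[21,0]]
[[1,4],[6,16],[16,3],[21,0]]
[[1,4],[6,16],[16,3],[21,6],[22,0]]
[[1,4],[6,16],[16,3],[21,8],[26,0]]
[[1,4],[6,16],[16,3],[21,8],[26,0]]
[[1,4],[6,16],[16,3],[21,8],[26,0],[41,20],[46,0]]
[[1,4],[6,16],[16,3],[20,10],[23,8],[26,0],[41,20],[46,0]]
[[1,4],[6,16],[16,3],[20,10],[23,8],[26,0],[35,10],[41,20],[46,0]]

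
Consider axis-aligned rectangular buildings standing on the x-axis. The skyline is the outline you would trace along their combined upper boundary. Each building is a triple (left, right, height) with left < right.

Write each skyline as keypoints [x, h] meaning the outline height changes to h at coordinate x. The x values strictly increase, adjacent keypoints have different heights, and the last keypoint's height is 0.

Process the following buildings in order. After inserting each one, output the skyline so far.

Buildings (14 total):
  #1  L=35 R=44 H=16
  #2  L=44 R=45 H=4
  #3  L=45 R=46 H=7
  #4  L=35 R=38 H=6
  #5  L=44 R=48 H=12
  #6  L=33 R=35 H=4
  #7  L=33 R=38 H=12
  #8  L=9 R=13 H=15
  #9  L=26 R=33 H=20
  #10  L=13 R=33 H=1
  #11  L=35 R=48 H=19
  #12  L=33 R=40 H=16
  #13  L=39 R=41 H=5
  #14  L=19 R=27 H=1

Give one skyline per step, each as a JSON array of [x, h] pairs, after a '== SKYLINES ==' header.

== SKYLINES ==
[[35,16],[44,0]]
[[35,16],[44,4],[45,0]]
[[35,16],[44,4],[45,7],[46,0]]
[[35,16],[44,4],[45,7],[46,0]]
[[35,16],[44,12],[48,0]]
[[33,4],[35,16],[44,12],[48,0]]
[[33,12],[35,16],[44,12],[48,0]]
[[9,15],[13,0],[33,12],[35,16],[44,12],[48,0]]
[[9,15],[13,0],[26,20],[33,12],[35,16],[44,12],[48,0]]
[[9,15],[13,1],[26,20],[33,12],[35,16],[44,12],[48,0]]
[[9,15],[13,1],[26,20],[33,12],[35,19],[48,0]]
[[9,15],[13,1],[26,20],[33,16],[35,19],[48,0]]
[[9,15],[13,1],[26,20],[33,16],[35,19],[48,0]]
[[9,15],[13,1],[26,20],[33,16],[35,19],[48,0]]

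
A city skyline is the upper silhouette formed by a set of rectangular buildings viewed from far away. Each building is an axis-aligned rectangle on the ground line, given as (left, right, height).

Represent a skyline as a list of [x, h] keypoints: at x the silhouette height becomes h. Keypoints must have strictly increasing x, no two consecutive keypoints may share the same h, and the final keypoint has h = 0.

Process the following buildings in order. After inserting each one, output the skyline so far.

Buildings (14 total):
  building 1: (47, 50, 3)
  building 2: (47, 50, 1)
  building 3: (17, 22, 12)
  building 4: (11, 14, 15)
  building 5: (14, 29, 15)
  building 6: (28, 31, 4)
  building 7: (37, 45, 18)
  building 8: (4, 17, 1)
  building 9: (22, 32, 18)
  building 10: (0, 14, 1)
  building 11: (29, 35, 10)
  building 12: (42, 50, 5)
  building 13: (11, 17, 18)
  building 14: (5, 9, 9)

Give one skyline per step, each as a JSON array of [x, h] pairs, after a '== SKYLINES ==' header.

== SKYLINES ==
[[47,3],[50,0]]
[[47,3],[50,0]]
[[17,12],[22,0],[47,3],[50,0]]
[[11,15],[14,0],[17,12],[22,0],[47,3],[50,0]]
[[11,15],[29,0],[47,3],[50,0]]
[[11,15],[29,4],[31,0],[47,3],[50,0]]
[[11,15],[29,4],[31,0],[37,18],[45,0],[47,3],[50,0]]
[[4,1],[11,15],[29,4],[31,0],[37,18],[45,0],[47,3],[50,0]]
[[4,1],[11,15],[22,18],[32,0],[37,18],[45,0],[47,3],[50,0]]
[[0,1],[11,15],[22,18],[32,0],[37,18],[45,0],[47,3],[50,0]]
[[0,1],[11,15],[22,18],[32,10],[35,0],[37,18],[45,0],[47,3],[50,0]]
[[0,1],[11,15],[22,18],[32,10],[35,0],[37,18],[45,5],[50,0]]
[[0,1],[11,18],[17,15],[22,18],[32,10],[35,0],[37,18],[45,5],[50,0]]
[[0,1],[5,9],[9,1],[11,18],[17,15],[22,18],[32,10],[35,0],[37,18],[45,5],[50,0]]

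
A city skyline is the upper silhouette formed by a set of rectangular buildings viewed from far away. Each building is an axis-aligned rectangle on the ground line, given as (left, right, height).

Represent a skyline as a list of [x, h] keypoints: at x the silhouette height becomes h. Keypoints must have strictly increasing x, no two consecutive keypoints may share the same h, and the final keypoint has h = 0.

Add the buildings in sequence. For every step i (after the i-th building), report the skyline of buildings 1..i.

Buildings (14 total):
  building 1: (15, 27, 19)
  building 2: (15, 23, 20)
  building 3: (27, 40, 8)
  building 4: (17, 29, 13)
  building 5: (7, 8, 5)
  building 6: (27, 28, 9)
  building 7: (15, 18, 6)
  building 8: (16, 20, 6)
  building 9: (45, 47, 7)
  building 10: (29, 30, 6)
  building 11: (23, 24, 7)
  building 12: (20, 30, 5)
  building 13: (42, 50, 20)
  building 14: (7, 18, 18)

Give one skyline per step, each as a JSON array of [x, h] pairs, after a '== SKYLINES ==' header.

== SKYLINES ==
[[15,19],[27,0]]
[[15,20],[23,19],[27,0]]
[[15,20],[23,19],[27,8],[40,0]]
[[15,20],[23,19],[27,13],[29,8],[40,0]]
[[7,5],[8,0],[15,20],[23,19],[27,13],[29,8],[40,0]]
[[7,5],[8,0],[15,20],[23,19],[27,13],[29,8],[40,0]]
[[7,5],[8,0],[15,20],[23,19],[27,13],[29,8],[40,0]]
[[7,5],[8,0],[15,20],[23,19],[27,13],[29,8],[40,0]]
[[7,5],[8,0],[15,20],[23,19],[27,13],[29,8],[40,0],[45,7],[47,0]]
[[7,5],[8,0],[15,20],[23,19],[27,13],[29,8],[40,0],[45,7],[47,0]]
[[7,5],[8,0],[15,20],[23,19],[27,13],[29,8],[40,0],[45,7],[47,0]]
[[7,5],[8,0],[15,20],[23,19],[27,13],[29,8],[40,0],[45,7],[47,0]]
[[7,5],[8,0],[15,20],[23,19],[27,13],[29,8],[40,0],[42,20],[50,0]]
[[7,18],[15,20],[23,19],[27,13],[29,8],[40,0],[42,20],[50,0]]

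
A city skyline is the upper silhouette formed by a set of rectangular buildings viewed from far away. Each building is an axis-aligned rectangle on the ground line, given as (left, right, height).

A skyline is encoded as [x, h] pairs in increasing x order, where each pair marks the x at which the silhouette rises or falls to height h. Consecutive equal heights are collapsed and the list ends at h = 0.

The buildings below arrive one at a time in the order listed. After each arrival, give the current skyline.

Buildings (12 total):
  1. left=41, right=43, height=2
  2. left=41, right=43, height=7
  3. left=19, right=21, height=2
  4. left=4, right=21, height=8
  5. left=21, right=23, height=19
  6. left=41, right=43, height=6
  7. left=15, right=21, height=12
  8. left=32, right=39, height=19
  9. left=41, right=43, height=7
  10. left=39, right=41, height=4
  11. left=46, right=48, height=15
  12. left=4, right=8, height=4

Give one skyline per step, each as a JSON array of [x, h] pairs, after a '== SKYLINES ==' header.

== SKYLINES ==
[[41,2],[43,0]]
[[41,7],[43,0]]
[[19,2],[21,0],[41,7],[43,0]]
[[4,8],[21,0],[41,7],[43,0]]
[[4,8],[21,19],[23,0],[41,7],[43,0]]
[[4,8],[21,19],[23,0],[41,7],[43,0]]
[[4,8],[15,12],[21,19],[23,0],[41,7],[43,0]]
[[4,8],[15,12],[21,19],[23,0],[32,19],[39,0],[41,7],[43,0]]
[[4,8],[15,12],[21,19],[23,0],[32,19],[39,0],[41,7],[43,0]]
[[4,8],[15,12],[21,19],[23,0],[32,19],[39,4],[41,7],[43,0]]
[[4,8],[15,12],[21,19],[23,0],[32,19],[39,4],[41,7],[43,0],[46,15],[48,0]]
[[4,8],[15,12],[21,19],[23,0],[32,19],[39,4],[41,7],[43,0],[46,15],[48,0]]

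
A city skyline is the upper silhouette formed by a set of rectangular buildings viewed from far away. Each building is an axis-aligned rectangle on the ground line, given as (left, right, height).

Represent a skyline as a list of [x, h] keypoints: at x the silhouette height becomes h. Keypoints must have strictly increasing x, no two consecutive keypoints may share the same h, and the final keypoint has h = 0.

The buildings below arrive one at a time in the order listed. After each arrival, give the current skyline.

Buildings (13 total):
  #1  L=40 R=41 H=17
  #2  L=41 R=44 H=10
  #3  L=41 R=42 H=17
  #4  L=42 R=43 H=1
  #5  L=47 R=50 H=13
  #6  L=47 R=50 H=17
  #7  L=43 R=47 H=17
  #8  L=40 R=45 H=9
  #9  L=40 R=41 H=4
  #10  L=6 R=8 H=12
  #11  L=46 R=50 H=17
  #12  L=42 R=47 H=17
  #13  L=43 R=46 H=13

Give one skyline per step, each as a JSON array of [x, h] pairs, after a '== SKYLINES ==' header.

== SKYLINES ==
[[40,17],[41,0]]
[[40,17],[41,10],[44,0]]
[[40,17],[42,10],[44,0]]
[[40,17],[42,10],[44,0]]
[[40,17],[42,10],[44,0],[47,13],[50,0]]
[[40,17],[42,10],[44,0],[47,17],[50,0]]
[[40,17],[42,10],[43,17],[50,0]]
[[40,17],[42,10],[43,17],[50,0]]
[[40,17],[42,10],[43,17],[50,0]]
[[6,12],[8,0],[40,17],[42,10],[43,17],[50,0]]
[[6,12],[8,0],[40,17],[42,10],[43,17],[50,0]]
[[6,12],[8,0],[40,17],[50,0]]
[[6,12],[8,0],[40,17],[50,0]]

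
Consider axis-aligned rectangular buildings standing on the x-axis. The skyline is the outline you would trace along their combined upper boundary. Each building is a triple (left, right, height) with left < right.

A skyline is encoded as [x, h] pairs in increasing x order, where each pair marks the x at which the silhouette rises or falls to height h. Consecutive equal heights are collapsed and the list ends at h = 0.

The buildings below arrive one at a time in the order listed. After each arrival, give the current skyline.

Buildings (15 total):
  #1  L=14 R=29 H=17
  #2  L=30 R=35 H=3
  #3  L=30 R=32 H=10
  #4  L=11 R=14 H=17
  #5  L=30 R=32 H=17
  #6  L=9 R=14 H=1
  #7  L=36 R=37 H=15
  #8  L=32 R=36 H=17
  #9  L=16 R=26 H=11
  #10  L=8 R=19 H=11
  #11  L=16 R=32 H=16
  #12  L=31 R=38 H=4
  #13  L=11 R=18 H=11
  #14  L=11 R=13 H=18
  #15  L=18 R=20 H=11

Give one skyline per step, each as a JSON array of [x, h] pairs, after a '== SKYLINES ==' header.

== SKYLINES ==
[[14,17],[29,0]]
[[14,17],[29,0],[30,3],[35,0]]
[[14,17],[29,0],[30,10],[32,3],[35,0]]
[[11,17],[29,0],[30,10],[32,3],[35,0]]
[[11,17],[29,0],[30,17],[32,3],[35,0]]
[[9,1],[11,17],[29,0],[30,17],[32,3],[35,0]]
[[9,1],[11,17],[29,0],[30,17],[32,3],[35,0],[36,15],[37,0]]
[[9,1],[11,17],[29,0],[30,17],[36,15],[37,0]]
[[9,1],[11,17],[29,0],[30,17],[36,15],[37,0]]
[[8,11],[11,17],[29,0],[30,17],[36,15],[37,0]]
[[8,11],[11,17],[29,16],[30,17],[36,15],[37,0]]
[[8,11],[11,17],[29,16],[30,17],[36,15],[37,4],[38,0]]
[[8,11],[11,17],[29,16],[30,17],[36,15],[37,4],[38,0]]
[[8,11],[11,18],[13,17],[29,16],[30,17],[36,15],[37,4],[38,0]]
[[8,11],[11,18],[13,17],[29,16],[30,17],[36,15],[37,4],[38,0]]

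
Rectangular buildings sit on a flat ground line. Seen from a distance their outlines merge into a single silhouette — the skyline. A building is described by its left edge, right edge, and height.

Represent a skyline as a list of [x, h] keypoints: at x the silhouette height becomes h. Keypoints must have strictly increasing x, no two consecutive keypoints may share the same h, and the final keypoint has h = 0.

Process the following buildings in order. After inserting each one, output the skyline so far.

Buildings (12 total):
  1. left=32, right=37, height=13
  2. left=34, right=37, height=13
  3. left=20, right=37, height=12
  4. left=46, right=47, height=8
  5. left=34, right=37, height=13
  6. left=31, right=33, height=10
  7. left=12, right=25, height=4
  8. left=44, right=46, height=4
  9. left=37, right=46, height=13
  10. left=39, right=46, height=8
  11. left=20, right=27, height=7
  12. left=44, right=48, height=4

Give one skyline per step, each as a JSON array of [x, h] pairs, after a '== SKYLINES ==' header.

== SKYLINES ==
[[32,13],[37,0]]
[[32,13],[37,0]]
[[20,12],[32,13],[37,0]]
[[20,12],[32,13],[37,0],[46,8],[47,0]]
[[20,12],[32,13],[37,0],[46,8],[47,0]]
[[20,12],[32,13],[37,0],[46,8],[47,0]]
[[12,4],[20,12],[32,13],[37,0],[46,8],[47,0]]
[[12,4],[20,12],[32,13],[37,0],[44,4],[46,8],[47,0]]
[[12,4],[20,12],[32,13],[46,8],[47,0]]
[[12,4],[20,12],[32,13],[46,8],[47,0]]
[[12,4],[20,12],[32,13],[46,8],[47,0]]
[[12,4],[20,12],[32,13],[46,8],[47,4],[48,0]]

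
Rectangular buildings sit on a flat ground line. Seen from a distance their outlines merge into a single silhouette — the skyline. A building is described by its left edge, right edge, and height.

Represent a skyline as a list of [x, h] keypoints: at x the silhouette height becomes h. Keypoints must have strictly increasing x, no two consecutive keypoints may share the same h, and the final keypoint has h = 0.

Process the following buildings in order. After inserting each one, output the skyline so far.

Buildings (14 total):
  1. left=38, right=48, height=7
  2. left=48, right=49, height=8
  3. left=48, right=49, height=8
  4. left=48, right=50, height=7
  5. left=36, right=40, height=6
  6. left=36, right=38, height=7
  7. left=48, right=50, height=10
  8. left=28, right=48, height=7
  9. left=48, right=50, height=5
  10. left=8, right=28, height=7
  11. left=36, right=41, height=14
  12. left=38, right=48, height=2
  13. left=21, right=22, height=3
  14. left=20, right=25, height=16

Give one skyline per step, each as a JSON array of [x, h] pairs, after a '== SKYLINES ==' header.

== SKYLINES ==
[[38,7],[48,0]]
[[38,7],[48,8],[49,0]]
[[38,7],[48,8],[49,0]]
[[38,7],[48,8],[49,7],[50,0]]
[[36,6],[38,7],[48,8],[49,7],[50,0]]
[[36,7],[48,8],[49,7],[50,0]]
[[36,7],[48,10],[50,0]]
[[28,7],[48,10],[50,0]]
[[28,7],[48,10],[50,0]]
[[8,7],[48,10],[50,0]]
[[8,7],[36,14],[41,7],[48,10],[50,0]]
[[8,7],[36,14],[41,7],[48,10],[50,0]]
[[8,7],[36,14],[41,7],[48,10],[50,0]]
[[8,7],[20,16],[25,7],[36,14],[41,7],[48,10],[50,0]]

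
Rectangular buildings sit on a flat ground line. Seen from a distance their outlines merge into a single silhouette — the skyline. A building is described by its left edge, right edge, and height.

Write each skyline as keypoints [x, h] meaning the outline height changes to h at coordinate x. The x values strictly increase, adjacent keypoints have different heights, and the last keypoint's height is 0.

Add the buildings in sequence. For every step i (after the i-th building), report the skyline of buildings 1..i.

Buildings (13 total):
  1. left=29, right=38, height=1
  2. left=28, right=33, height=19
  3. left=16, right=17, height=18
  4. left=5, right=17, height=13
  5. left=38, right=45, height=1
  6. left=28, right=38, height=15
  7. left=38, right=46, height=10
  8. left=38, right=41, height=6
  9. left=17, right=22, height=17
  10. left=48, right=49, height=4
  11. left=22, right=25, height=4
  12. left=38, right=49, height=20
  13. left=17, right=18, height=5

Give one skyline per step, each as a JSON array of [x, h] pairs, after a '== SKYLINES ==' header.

== SKYLINES ==
[[29,1],[38,0]]
[[28,19],[33,1],[38,0]]
[[16,18],[17,0],[28,19],[33,1],[38,0]]
[[5,13],[16,18],[17,0],[28,19],[33,1],[38,0]]
[[5,13],[16,18],[17,0],[28,19],[33,1],[45,0]]
[[5,13],[16,18],[17,0],[28,19],[33,15],[38,1],[45,0]]
[[5,13],[16,18],[17,0],[28,19],[33,15],[38,10],[46,0]]
[[5,13],[16,18],[17,0],[28,19],[33,15],[38,10],[46,0]]
[[5,13],[16,18],[17,17],[22,0],[28,19],[33,15],[38,10],[46,0]]
[[5,13],[16,18],[17,17],[22,0],[28,19],[33,15],[38,10],[46,0],[48,4],[49,0]]
[[5,13],[16,18],[17,17],[22,4],[25,0],[28,19],[33,15],[38,10],[46,0],[48,4],[49,0]]
[[5,13],[16,18],[17,17],[22,4],[25,0],[28,19],[33,15],[38,20],[49,0]]
[[5,13],[16,18],[17,17],[22,4],[25,0],[28,19],[33,15],[38,20],[49,0]]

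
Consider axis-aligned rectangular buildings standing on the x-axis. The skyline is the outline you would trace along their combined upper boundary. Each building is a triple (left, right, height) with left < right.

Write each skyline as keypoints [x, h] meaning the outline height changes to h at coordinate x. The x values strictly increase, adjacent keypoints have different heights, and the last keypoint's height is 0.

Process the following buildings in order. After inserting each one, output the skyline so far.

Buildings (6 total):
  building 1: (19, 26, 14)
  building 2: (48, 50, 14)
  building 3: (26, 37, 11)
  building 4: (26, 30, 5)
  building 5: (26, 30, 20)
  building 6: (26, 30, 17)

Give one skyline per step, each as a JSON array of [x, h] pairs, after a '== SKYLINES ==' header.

== SKYLINES ==
[[19,14],[26,0]]
[[19,14],[26,0],[48,14],[50,0]]
[[19,14],[26,11],[37,0],[48,14],[50,0]]
[[19,14],[26,11],[37,0],[48,14],[50,0]]
[[19,14],[26,20],[30,11],[37,0],[48,14],[50,0]]
[[19,14],[26,20],[30,11],[37,0],[48,14],[50,0]]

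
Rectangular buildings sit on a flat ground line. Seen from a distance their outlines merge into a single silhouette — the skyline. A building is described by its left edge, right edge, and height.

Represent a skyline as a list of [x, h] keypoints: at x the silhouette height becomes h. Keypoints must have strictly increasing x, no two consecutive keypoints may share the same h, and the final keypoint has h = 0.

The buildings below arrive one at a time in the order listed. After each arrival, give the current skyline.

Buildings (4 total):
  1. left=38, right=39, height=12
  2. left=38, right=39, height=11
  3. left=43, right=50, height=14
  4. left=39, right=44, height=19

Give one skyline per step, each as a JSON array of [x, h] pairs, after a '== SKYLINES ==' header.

== SKYLINES ==
[[38,12],[39,0]]
[[38,12],[39,0]]
[[38,12],[39,0],[43,14],[50,0]]
[[38,12],[39,19],[44,14],[50,0]]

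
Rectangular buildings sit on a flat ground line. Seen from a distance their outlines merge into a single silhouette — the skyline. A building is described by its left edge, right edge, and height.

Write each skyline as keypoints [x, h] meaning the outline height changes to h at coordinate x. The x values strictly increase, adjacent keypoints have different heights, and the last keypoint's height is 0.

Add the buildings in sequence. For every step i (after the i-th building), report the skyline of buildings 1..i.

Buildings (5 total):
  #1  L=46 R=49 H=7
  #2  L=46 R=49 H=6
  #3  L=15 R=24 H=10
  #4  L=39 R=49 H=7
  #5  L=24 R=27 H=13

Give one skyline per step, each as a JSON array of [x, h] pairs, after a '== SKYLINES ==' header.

== SKYLINES ==
[[46,7],[49,0]]
[[46,7],[49,0]]
[[15,10],[24,0],[46,7],[49,0]]
[[15,10],[24,0],[39,7],[49,0]]
[[15,10],[24,13],[27,0],[39,7],[49,0]]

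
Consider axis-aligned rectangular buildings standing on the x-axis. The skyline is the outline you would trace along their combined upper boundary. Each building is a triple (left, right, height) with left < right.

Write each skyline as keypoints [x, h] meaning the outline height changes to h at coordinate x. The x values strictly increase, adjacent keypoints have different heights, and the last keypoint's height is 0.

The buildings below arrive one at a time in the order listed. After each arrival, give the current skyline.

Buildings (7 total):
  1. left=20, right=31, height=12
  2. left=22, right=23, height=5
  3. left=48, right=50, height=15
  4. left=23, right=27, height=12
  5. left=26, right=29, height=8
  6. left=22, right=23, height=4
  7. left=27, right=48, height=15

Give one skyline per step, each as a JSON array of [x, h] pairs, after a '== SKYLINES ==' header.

== SKYLINES ==
[[20,12],[31,0]]
[[20,12],[31,0]]
[[20,12],[31,0],[48,15],[50,0]]
[[20,12],[31,0],[48,15],[50,0]]
[[20,12],[31,0],[48,15],[50,0]]
[[20,12],[31,0],[48,15],[50,0]]
[[20,12],[27,15],[50,0]]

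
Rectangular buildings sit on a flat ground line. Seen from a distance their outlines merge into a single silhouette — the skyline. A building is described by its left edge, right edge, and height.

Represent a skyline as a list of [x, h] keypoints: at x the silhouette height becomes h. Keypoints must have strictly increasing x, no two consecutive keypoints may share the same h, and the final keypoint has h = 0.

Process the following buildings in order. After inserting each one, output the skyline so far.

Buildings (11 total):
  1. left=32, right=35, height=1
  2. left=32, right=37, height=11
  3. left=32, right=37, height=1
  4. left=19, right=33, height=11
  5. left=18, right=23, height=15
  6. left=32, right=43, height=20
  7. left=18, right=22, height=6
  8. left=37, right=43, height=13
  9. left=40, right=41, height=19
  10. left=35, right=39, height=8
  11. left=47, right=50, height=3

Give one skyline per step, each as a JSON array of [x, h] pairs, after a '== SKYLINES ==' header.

== SKYLINES ==
[[32,1],[35,0]]
[[32,11],[37,0]]
[[32,11],[37,0]]
[[19,11],[37,0]]
[[18,15],[23,11],[37,0]]
[[18,15],[23,11],[32,20],[43,0]]
[[18,15],[23,11],[32,20],[43,0]]
[[18,15],[23,11],[32,20],[43,0]]
[[18,15],[23,11],[32,20],[43,0]]
[[18,15],[23,11],[32,20],[43,0]]
[[18,15],[23,11],[32,20],[43,0],[47,3],[50,0]]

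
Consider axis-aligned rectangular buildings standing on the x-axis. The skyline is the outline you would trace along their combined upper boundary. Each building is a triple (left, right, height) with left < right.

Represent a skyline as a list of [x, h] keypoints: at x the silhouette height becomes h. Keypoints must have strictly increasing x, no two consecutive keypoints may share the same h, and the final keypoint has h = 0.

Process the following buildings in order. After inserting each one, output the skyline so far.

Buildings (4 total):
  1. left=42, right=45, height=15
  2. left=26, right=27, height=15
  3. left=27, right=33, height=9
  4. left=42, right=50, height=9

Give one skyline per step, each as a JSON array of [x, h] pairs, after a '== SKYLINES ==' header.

== SKYLINES ==
[[42,15],[45,0]]
[[26,15],[27,0],[42,15],[45,0]]
[[26,15],[27,9],[33,0],[42,15],[45,0]]
[[26,15],[27,9],[33,0],[42,15],[45,9],[50,0]]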